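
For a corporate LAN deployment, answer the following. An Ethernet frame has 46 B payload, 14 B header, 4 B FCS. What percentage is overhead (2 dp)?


Given: payload = 46 B, header = 14 B, trailer = 4 B
Overhead bytes = header + trailer = 14 + 4 = 18
Total frame = payload + overhead = 46 + 18 = 64
Overhead % = 18 / 64 * 100 = 28.1250% -> 28.13% (2 dp)

28.13


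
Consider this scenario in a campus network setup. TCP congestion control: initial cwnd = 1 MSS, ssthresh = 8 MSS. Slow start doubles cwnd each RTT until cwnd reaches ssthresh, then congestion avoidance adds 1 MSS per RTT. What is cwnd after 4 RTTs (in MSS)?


RTT 0: cwnd = 1 MSS (initial)
RTT 1: cwnd = 2 MSS (slow start, doubled)
RTT 2: cwnd = 4 MSS (slow start, doubled)
RTT 3: cwnd = 8 MSS (slow start, doubled)
RTT 4: cwnd = 9 MSS (congestion avoidance, +1)

9


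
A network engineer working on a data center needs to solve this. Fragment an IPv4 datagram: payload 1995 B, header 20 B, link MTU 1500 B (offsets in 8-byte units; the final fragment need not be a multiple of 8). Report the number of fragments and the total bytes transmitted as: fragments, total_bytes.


Max data per non-final fragment = floor((MTU - header)/8)*8 = floor((1500 - 20)/8)*8 = floor(1480/8)*8 = 1480 B
Final fragment needs no 8-byte alignment: it can carry up to MTU - header = 1480 B
Non-final fragments needed = ceil((payload - 1480) / 1480) = ceil(515/1480) = ceil(0.3480) = 1
Number of fragments = 1 + 1 = 2
Fragment sizes (data): 1 * 1480 B + 515 B (last, 515 <= 1480 OK)
Total bytes sent = payload + n_frags * header = 1995 + 2*20 = 1995 + 40 = 2035 B

2, 2035


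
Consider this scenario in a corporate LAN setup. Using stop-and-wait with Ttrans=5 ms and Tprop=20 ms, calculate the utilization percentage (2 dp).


Given: Ttrans = 5 ms, Tprop = 20 ms
RTT = 2 * Tprop = 2 * 20 = 40 ms
U = Ttrans / (Ttrans + RTT)
U = 5 / (5 + 40)
U = 5 / 45 = 0.111111
U% = 11.11%

11.11


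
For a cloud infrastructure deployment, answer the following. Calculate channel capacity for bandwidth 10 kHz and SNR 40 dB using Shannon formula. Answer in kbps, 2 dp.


Given: B = 10 kHz, SNR = 40 dB
SNR linear = 10^(40/10) = 10000
1 + SNR = 10001
log2(10001) = 13.2878566418
C = 10 * 1000 * 13.2878566418 = 132878.5664 bps
C = 132.878566 kbps -> 132.88 kbps (2 dp)

132.88


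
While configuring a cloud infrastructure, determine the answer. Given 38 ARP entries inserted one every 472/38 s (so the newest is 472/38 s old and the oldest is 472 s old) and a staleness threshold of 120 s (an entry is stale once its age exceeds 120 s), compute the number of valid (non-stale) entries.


Ages are k * 472/38 s for k = 1..38 (spacing = 12.4211 s).
Entry k is valid iff k * 472/38 <= 120 iff k <= 38 * 120 / 472 = 9.6610
n_valid = floor(9.6610) = 9
(n_stale = 38 - 9 = 29)

9


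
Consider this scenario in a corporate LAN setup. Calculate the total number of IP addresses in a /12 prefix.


Given: CIDR prefix /12
Host bits = 32 - 12 = 20
Total addresses = 2^20 = 1048576

1048576


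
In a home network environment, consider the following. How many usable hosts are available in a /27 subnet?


Given: subnet mask /27
Host bits = 32 - 27 = 5
Total addresses = 2^5 = 32
Usable hosts = 32 - 2 (network + broadcast) = 30

30


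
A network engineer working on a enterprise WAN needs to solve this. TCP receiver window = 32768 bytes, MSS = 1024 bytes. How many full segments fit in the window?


Given: RWND = 32768 bytes, MSS = 1024 bytes
Full segments = floor(RWND / MSS)
Full segments = floor(32768 / 1024)
Full segments = floor(32.0) = 32

32


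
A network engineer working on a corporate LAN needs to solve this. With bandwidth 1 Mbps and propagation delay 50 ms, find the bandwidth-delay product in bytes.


Given: bandwidth = 1 Mbps, delay = 50 ms
BDP in bits = 1 * 10^6 * 50 / 1000
BDP in bits = 50000
BDP in bytes = 50000 / 8 = 6250

6250


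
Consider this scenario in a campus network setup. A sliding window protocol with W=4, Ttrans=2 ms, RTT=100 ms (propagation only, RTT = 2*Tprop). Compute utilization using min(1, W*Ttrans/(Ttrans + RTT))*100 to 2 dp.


Given: W = 4, Ttrans = 2 ms, RTT = 100 ms (= 2 * Tprop, Tprop = 50 ms)
Cycle time = Ttrans + RTT = 2 + 100 = 102 ms (first packet sent until its ACK returns)
W * Ttrans = 4 * 2 = 8 ms of sending per cycle
W * Ttrans / (Ttrans + RTT) = 8 / 102 = 0.078431
U = min(1, 0.078431) = 0.078431
U% = 7.84%

7.84


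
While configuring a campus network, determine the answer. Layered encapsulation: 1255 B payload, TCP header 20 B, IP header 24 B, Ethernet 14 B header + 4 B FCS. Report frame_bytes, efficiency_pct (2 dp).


TCP segment = 1255 + 20 = 1275 B
IP packet = 1275 + 24 = 1299 B
Ethernet frame = 1299 + 14 + 4 = 1317 B
Efficiency = app / frame = 1255 / 1317 = 0.952923 = 95.2923% -> 95.29% (2 dp)

1317, 95.29


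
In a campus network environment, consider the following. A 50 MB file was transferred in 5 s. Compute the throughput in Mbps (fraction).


Given: file = 50 MB, time = 5 s
File in Mb = 50 * 8 = 400 Mb
Throughput = 400 / 5 Mbps
Throughput = 80 Mbps

80


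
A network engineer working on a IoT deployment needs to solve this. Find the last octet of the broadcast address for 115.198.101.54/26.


Given: IP = 115.198.101.54, prefix = /26
Host bits = 32 - 26 = 6
Network last octet = 54 AND mask = 0
Host part size = 2^6 - 1 = 63
Broadcast last octet = 0 OR 63 = 63

63


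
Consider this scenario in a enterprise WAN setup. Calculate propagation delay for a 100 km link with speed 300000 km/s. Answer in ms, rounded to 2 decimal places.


Given: distance = 100 km, speed = 300000 km/s
Delay = distance / speed = 100 / 300000 seconds
Delay in ms = 100 * 1000 / 300000
Delay = 0.3333 ms
Rounded to 2 dp = 0.33 ms

0.33


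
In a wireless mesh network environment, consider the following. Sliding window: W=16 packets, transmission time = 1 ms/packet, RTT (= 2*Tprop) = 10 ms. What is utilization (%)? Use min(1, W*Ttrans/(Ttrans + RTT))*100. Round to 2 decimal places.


Given: W = 16, Ttrans = 1 ms, RTT = 10 ms (= 2 * Tprop, Tprop = 5 ms)
Cycle time = Ttrans + RTT = 1 + 10 = 11 ms (first packet sent until its ACK returns)
W * Ttrans = 16 * 1 = 16 ms of sending per cycle
W * Ttrans / (Ttrans + RTT) = 16 / 11 = 1.454545
U = min(1, 1.454545) = 1.000000
U% = 100.00%

100.00


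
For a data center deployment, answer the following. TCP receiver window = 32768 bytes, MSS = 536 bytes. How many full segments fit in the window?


Given: RWND = 32768 bytes, MSS = 536 bytes
Full segments = floor(RWND / MSS)
Full segments = floor(32768 / 536)
Full segments = floor(61.1343) = 61

61


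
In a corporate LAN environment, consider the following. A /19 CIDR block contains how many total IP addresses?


Given: CIDR prefix /19
Host bits = 32 - 19 = 13
Total addresses = 2^13 = 8192

8192


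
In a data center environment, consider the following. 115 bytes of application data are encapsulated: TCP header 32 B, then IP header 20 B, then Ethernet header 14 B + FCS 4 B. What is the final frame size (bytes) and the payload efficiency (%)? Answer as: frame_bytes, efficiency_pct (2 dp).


TCP segment = 115 + 32 = 147 B
IP packet = 147 + 20 = 167 B
Ethernet frame = 167 + 14 + 4 = 185 B
Efficiency = app / frame = 115 / 185 = 0.621622 = 62.1622% -> 62.16% (2 dp)

185, 62.16


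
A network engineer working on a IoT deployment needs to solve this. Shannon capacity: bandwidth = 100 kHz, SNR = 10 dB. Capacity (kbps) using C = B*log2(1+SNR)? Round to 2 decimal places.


Given: B = 100 kHz, SNR = 10 dB
SNR linear = 10^(10/10) = 10
1 + SNR = 11
log2(11) = 3.4594316186
C = 100 * 1000 * 3.4594316186 = 345943.1619 bps
C = 345.943162 kbps -> 345.94 kbps (2 dp)

345.94


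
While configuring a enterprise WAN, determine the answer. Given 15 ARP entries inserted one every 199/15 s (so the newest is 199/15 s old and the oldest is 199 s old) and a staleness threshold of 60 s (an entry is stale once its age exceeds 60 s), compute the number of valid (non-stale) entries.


Ages are k * 199/15 s for k = 1..15 (spacing = 13.2667 s).
Entry k is valid iff k * 199/15 <= 60 iff k <= 15 * 60 / 199 = 4.5226
n_valid = floor(4.5226) = 4
(n_stale = 15 - 4 = 11)

4


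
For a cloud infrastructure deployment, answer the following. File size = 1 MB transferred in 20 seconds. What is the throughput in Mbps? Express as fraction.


Given: file = 1 MB, time = 20 s
File in Mb = 1 * 8 = 8 Mb
Throughput = 8 / 20 Mbps
Throughput = 2/5 Mbps

2/5


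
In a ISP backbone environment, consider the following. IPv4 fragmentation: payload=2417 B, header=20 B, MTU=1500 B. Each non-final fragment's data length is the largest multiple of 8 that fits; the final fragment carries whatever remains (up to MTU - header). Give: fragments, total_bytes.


Max data per non-final fragment = floor((MTU - header)/8)*8 = floor((1500 - 20)/8)*8 = floor(1480/8)*8 = 1480 B
Final fragment needs no 8-byte alignment: it can carry up to MTU - header = 1480 B
Non-final fragments needed = ceil((payload - 1480) / 1480) = ceil(937/1480) = ceil(0.6331) = 1
Number of fragments = 1 + 1 = 2
Fragment sizes (data): 1 * 1480 B + 937 B (last, 937 <= 1480 OK)
Total bytes sent = payload + n_frags * header = 2417 + 2*20 = 2417 + 40 = 2457 B

2, 2457


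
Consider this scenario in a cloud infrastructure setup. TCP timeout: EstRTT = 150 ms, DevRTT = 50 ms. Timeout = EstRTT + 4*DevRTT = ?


Given: EstRTT = 150 ms, DevRTT = 50 ms
Timeout = EstRTT + 4 * DevRTT
4 * DevRTT = 4 * 50 = 200
Timeout = 150 + 200 = 350 ms

350


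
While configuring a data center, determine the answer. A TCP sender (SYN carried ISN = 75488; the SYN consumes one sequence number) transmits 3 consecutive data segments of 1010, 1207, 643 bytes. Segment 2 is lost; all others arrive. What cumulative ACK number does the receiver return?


SYN uses sequence number 75488; first data byte = ISN + 1 = 75489.
Segment 1: SEQ = 75489, len = 1010 B, covers [75489, 76498]
Segment 2: SEQ = 76499, len = 1207 B, covers [76499, 77705] [LOST]
Segment 3: SEQ = 77706, len = 643 B, covers [77706, 78348]
In-order data received: bytes [75489, 76498] (segments 1..1).
Segment 2 missing -> gap begins at byte 76499; later segments buffered out of order.
Cumulative ACK = next expected in-order byte = 75489 + 1010 = 76499

76499


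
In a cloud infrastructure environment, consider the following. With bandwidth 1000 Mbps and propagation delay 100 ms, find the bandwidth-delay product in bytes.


Given: bandwidth = 1000 Mbps, delay = 100 ms
BDP in bits = 1000 * 10^6 * 100 / 1000
BDP in bits = 100000000
BDP in bytes = 100000000 / 8 = 12500000

12500000


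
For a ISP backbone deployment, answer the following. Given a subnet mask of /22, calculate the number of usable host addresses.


Given: subnet mask /22
Host bits = 32 - 22 = 10
Total addresses = 2^10 = 1024
Usable hosts = 1024 - 2 (network + broadcast) = 1022

1022


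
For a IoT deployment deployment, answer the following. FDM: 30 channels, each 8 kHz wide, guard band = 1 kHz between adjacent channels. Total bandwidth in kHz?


Given: 30 channels, 8 kHz each, guard = 1 kHz
Channel bandwidth = 30 * 8 = 240 kHz
Guard bands = 29 gaps * 1 kHz = 29 kHz
Total = 240 + 29 = 269 kHz

269


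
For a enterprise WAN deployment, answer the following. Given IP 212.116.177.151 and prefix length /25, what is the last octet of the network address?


Given: IP = 212.116.177.151, prefix = /25
Subnet mask = 255.255.255.128
Last octet of IP: 151
Last octet of mask: 128
Network last octet = 151 AND 128 = 128

128


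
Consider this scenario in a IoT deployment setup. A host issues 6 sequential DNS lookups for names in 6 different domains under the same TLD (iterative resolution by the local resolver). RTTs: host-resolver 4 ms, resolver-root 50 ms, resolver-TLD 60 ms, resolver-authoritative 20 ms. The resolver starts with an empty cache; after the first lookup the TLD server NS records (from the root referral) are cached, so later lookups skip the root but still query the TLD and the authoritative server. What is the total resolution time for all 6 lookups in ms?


Lookup 1 (cold cache): local + root + TLD + auth = 4 + 50 + 60 + 20 = 134 ms
Lookups 2..6 (TLD NS cached -> skip root; new domain -> still ask TLD and auth): local + TLD + auth = 4 + 60 + 20 = 84 ms each
Remaining 5 lookups: 5 * 84 = 420 ms
Total = 134 + 420 = 554 ms

554


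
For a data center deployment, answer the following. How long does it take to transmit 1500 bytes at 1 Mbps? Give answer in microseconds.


Given: packet = 1500 bytes, bandwidth = 1 Mbps
Packet in bits = 1500 * 8 = 12000 bits
Bandwidth = 1 * 10^6 = 1000000 bps
Time = 12000 / 1000000 seconds
Time in us = 12000 * 10^6 / 1000000 = 12000

12000


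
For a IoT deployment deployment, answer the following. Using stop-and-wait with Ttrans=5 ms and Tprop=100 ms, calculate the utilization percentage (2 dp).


Given: Ttrans = 5 ms, Tprop = 100 ms
RTT = 2 * Tprop = 2 * 100 = 200 ms
U = Ttrans / (Ttrans + RTT)
U = 5 / (5 + 200)
U = 5 / 205 = 0.02439
U% = 2.44%

2.44


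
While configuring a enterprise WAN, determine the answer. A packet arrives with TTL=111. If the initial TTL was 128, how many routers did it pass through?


Given: initial TTL = 128, received TTL = 111
Hops = initial TTL - received TTL
Hops = 128 - 111 = 17

17


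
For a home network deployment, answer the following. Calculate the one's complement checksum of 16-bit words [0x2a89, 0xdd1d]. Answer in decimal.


Given words: [0x2a89, 0xdd1d]
Step 1: Sum all words
Raw sum = 10889 + 56605 = 67494
Step 2: Fold carry: (1958 + 1) = 1959
One's complement = ~1959 & 0xFFFF = 63576

63576


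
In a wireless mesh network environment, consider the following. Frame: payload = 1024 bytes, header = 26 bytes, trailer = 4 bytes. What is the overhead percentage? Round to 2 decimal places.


Given: payload = 1024 B, header = 26 B, trailer = 4 B
Overhead bytes = header + trailer = 26 + 4 = 30
Total frame = payload + overhead = 1024 + 30 = 1054
Overhead % = 30 / 1054 * 100 = 2.8463% -> 2.85% (2 dp)

2.85


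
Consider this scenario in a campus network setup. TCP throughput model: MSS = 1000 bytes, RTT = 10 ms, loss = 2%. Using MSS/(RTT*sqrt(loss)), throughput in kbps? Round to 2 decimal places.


Given: MSS = 1000 bytes, RTT = 10 ms, loss = 2%
RTT in seconds = 10 / 1000 = 0.01
Loss rate = 2% = 0.02
sqrt(loss) = sqrt(0.02) = 0.141421356237
Throughput (bytes/s) = 1000 / (0.01 * 0.141421356237) = 707106.7812
Throughput (kbps) = 707106.7812 * 8 / 1000 = 5656.854249 -> 5656.85 kbps (2 dp)

5656.85


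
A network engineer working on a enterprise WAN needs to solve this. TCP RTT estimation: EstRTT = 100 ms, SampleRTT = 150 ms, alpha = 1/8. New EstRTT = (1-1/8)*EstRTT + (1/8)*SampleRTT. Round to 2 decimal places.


Given: EstRTT = 100 ms, SampleRTT = 150 ms, alpha = 1/8
New EstRTT = (1 - alpha) * EstRTT + alpha * SampleRTT
(7/8) * 100 = 87.5
(1/8) * 150 = 18.75
New EstRTT = 87.5 + 18.75 = 106.25 ms -> 106.25 ms (2 dp)

106.25


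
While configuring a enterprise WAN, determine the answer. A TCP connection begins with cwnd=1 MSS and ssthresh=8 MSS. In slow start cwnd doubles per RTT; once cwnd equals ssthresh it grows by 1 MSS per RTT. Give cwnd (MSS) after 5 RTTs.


RTT 0: cwnd = 1 MSS (initial)
RTT 1: cwnd = 2 MSS (slow start, doubled)
RTT 2: cwnd = 4 MSS (slow start, doubled)
RTT 3: cwnd = 8 MSS (slow start, doubled)
RTT 4: cwnd = 9 MSS (congestion avoidance, +1)
RTT 5: cwnd = 10 MSS (congestion avoidance, +1)

10


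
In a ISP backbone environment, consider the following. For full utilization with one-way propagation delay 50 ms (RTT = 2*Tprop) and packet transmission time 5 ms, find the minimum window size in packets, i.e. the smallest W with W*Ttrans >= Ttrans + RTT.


Given: Ttrans = 5 ms, RTT = 100 ms (= 2 * Tprop, Tprop = 50 ms)
Time until first ACK returns = Ttrans + RTT = 5 + 100 = 105 ms
Need W * Ttrans >= Ttrans + RTT  ->  W >= (Ttrans + RTT) / Ttrans
(Ttrans + RTT) / Ttrans = 105 / 5 = 21
W_min = ceil(21) = 21

21


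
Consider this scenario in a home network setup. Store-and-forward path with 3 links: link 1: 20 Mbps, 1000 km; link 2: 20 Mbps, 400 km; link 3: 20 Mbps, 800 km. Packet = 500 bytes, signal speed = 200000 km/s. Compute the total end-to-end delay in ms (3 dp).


Packet = 500 bytes = 4000 bits. Store-and-forward: sum (t_trans + t_prop) per link.
Link 1: t_trans = 4000/(20*10^6) s = 0.2000 ms; t_prop = 1000/200000 s = 5.0000 ms; subtotal = 5.2000 ms
Link 2: t_trans = 4000/(20*10^6) s = 0.2000 ms; t_prop = 400/200000 s = 2.0000 ms; subtotal = 2.2000 ms
Link 3: t_trans = 4000/(20*10^6) s = 0.2000 ms; t_prop = 800/200000 s = 4.0000 ms; subtotal = 4.2000 ms
End-to-end = 5.2000 + 2.2000 + 4.2000 = 11.6000 ms -> 11.600 ms (3 dp)

11.600


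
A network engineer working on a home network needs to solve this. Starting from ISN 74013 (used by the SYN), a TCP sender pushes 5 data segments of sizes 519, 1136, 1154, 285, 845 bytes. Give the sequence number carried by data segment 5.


The SYN occupies sequence number ISN = 74013, so the first data byte is ISN + 1 = 74014.
SEQ of data segment i = (ISN + 1) + sum of payload sizes of segments 1..i-1.
Segment 1: SEQ = 74014, payload = 519 bytes
Segment 2: SEQ = 74533, payload = 1136 bytes
Segment 3: SEQ = 75669, payload = 1154 bytes
Segment 4: SEQ = 76823, payload = 285 bytes
Segment 5: SEQ = 77108, payload = 845 bytes
SEQ of segment 5 = 74014 + 519 + 1136 + 1154 + 285 = 77108

77108


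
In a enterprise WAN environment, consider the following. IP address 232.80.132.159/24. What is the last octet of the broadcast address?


Given: IP = 232.80.132.159, prefix = /24
Host bits = 32 - 24 = 8
Network last octet = 159 AND mask = 0
Host part size = 2^8 - 1 = 255
Broadcast last octet = 0 OR 255 = 255

255


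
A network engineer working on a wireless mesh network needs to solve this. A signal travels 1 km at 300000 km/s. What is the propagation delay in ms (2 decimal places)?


Given: distance = 1 km, speed = 300000 km/s
Delay = distance / speed = 1 / 300000 seconds
Delay in ms = 1 * 1000 / 300000
Delay = 0.0033 ms
Rounded to 2 dp = 0.00 ms

0.00


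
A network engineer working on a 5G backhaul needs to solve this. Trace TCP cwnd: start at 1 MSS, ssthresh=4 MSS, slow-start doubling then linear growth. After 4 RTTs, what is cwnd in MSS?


RTT 0: cwnd = 1 MSS (initial)
RTT 1: cwnd = 2 MSS (slow start, doubled)
RTT 2: cwnd = 4 MSS (slow start, doubled)
RTT 3: cwnd = 5 MSS (congestion avoidance, +1)
RTT 4: cwnd = 6 MSS (congestion avoidance, +1)

6


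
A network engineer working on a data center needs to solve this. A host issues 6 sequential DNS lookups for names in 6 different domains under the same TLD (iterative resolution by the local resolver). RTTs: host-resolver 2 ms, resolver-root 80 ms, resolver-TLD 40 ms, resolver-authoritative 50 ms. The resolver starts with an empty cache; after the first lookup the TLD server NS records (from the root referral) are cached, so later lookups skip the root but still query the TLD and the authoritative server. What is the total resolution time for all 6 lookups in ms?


Lookup 1 (cold cache): local + root + TLD + auth = 2 + 80 + 40 + 50 = 172 ms
Lookups 2..6 (TLD NS cached -> skip root; new domain -> still ask TLD and auth): local + TLD + auth = 2 + 40 + 50 = 92 ms each
Remaining 5 lookups: 5 * 92 = 460 ms
Total = 172 + 460 = 632 ms

632


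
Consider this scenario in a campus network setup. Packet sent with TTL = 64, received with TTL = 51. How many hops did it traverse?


Given: initial TTL = 64, received TTL = 51
Hops = initial TTL - received TTL
Hops = 64 - 51 = 13

13


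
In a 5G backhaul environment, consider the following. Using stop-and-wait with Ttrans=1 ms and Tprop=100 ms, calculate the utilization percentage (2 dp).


Given: Ttrans = 1 ms, Tprop = 100 ms
RTT = 2 * Tprop = 2 * 100 = 200 ms
U = Ttrans / (Ttrans + RTT)
U = 1 / (1 + 200)
U = 1 / 201 = 0.004975
U% = 0.50%

0.50


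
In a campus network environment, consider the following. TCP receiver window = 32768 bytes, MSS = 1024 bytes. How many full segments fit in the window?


Given: RWND = 32768 bytes, MSS = 1024 bytes
Full segments = floor(RWND / MSS)
Full segments = floor(32768 / 1024)
Full segments = floor(32.0) = 32

32


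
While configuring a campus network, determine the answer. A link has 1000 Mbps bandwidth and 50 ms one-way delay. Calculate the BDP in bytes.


Given: bandwidth = 1000 Mbps, delay = 50 ms
BDP in bits = 1000 * 10^6 * 50 / 1000
BDP in bits = 50000000
BDP in bytes = 50000000 / 8 = 6250000

6250000


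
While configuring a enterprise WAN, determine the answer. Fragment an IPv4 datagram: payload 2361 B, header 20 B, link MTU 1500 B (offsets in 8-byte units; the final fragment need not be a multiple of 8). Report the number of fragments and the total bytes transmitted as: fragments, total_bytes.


Max data per non-final fragment = floor((MTU - header)/8)*8 = floor((1500 - 20)/8)*8 = floor(1480/8)*8 = 1480 B
Final fragment needs no 8-byte alignment: it can carry up to MTU - header = 1480 B
Non-final fragments needed = ceil((payload - 1480) / 1480) = ceil(881/1480) = ceil(0.5953) = 1
Number of fragments = 1 + 1 = 2
Fragment sizes (data): 1 * 1480 B + 881 B (last, 881 <= 1480 OK)
Total bytes sent = payload + n_frags * header = 2361 + 2*20 = 2361 + 40 = 2401 B

2, 2401


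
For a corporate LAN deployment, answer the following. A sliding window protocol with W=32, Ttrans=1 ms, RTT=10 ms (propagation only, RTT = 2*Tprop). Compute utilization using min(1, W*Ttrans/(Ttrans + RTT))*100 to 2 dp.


Given: W = 32, Ttrans = 1 ms, RTT = 10 ms (= 2 * Tprop, Tprop = 5 ms)
Cycle time = Ttrans + RTT = 1 + 10 = 11 ms (first packet sent until its ACK returns)
W * Ttrans = 32 * 1 = 32 ms of sending per cycle
W * Ttrans / (Ttrans + RTT) = 32 / 11 = 2.909091
U = min(1, 2.909091) = 1.000000
U% = 100.00%

100.00


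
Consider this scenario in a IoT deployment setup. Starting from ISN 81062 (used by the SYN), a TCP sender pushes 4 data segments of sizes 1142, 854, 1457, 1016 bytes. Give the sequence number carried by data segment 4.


The SYN occupies sequence number ISN = 81062, so the first data byte is ISN + 1 = 81063.
SEQ of data segment i = (ISN + 1) + sum of payload sizes of segments 1..i-1.
Segment 1: SEQ = 81063, payload = 1142 bytes
Segment 2: SEQ = 82205, payload = 854 bytes
Segment 3: SEQ = 83059, payload = 1457 bytes
Segment 4: SEQ = 84516, payload = 1016 bytes
SEQ of segment 4 = 81063 + 1142 + 854 + 1457 = 84516

84516


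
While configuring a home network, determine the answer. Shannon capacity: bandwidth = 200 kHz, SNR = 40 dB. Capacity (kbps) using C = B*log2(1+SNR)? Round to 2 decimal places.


Given: B = 200 kHz, SNR = 40 dB
SNR linear = 10^(40/10) = 10000
1 + SNR = 10001
log2(10001) = 13.2878566418
C = 200 * 1000 * 13.2878566418 = 2657571.3284 bps
C = 2657.571328 kbps -> 2657.57 kbps (2 dp)

2657.57


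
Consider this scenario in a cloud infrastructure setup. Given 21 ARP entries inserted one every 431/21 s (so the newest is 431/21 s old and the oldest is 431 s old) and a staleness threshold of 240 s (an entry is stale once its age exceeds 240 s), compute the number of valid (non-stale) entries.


Ages are k * 431/21 s for k = 1..21 (spacing = 20.5238 s).
Entry k is valid iff k * 431/21 <= 240 iff k <= 21 * 240 / 431 = 11.6937
n_valid = floor(11.6937) = 11
(n_stale = 21 - 11 = 10)

11


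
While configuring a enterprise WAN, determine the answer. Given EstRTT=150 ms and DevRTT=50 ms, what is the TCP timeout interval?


Given: EstRTT = 150 ms, DevRTT = 50 ms
Timeout = EstRTT + 4 * DevRTT
4 * DevRTT = 4 * 50 = 200
Timeout = 150 + 200 = 350 ms

350


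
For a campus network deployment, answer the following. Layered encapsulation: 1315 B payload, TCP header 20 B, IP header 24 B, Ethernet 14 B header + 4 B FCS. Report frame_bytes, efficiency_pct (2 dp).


TCP segment = 1315 + 20 = 1335 B
IP packet = 1335 + 24 = 1359 B
Ethernet frame = 1359 + 14 + 4 = 1377 B
Efficiency = app / frame = 1315 / 1377 = 0.954975 = 95.4975% -> 95.50% (2 dp)

1377, 95.50


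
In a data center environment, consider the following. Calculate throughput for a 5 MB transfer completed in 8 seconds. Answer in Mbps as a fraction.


Given: file = 5 MB, time = 8 s
File in Mb = 5 * 8 = 40 Mb
Throughput = 40 / 8 Mbps
Throughput = 5 Mbps

5


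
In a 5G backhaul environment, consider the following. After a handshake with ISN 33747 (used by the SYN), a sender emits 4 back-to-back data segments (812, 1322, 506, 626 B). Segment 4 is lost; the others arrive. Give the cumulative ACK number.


SYN uses sequence number 33747; first data byte = ISN + 1 = 33748.
Segment 1: SEQ = 33748, len = 812 B, covers [33748, 34559]
Segment 2: SEQ = 34560, len = 1322 B, covers [34560, 35881]
Segment 3: SEQ = 35882, len = 506 B, covers [35882, 36387]
Segment 4: SEQ = 36388, len = 626 B, covers [36388, 37013] [LOST]
In-order data received: bytes [33748, 36387] (segments 1..3).
Segment 4 missing -> gap begins at byte 36388.
Cumulative ACK = next expected in-order byte = 33748 + 812 + 1322 + 506 = 36388

36388


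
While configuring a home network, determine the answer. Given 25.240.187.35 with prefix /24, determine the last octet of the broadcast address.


Given: IP = 25.240.187.35, prefix = /24
Host bits = 32 - 24 = 8
Network last octet = 35 AND mask = 0
Host part size = 2^8 - 1 = 255
Broadcast last octet = 0 OR 255 = 255

255


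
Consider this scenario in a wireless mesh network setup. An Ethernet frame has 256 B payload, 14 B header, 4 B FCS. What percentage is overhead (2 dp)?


Given: payload = 256 B, header = 14 B, trailer = 4 B
Overhead bytes = header + trailer = 14 + 4 = 18
Total frame = payload + overhead = 256 + 18 = 274
Overhead % = 18 / 274 * 100 = 6.5693% -> 6.57% (2 dp)

6.57


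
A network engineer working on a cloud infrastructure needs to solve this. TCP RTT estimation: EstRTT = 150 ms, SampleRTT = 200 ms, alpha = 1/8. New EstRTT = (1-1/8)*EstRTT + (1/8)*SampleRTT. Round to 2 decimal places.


Given: EstRTT = 150 ms, SampleRTT = 200 ms, alpha = 1/8
New EstRTT = (1 - alpha) * EstRTT + alpha * SampleRTT
(7/8) * 150 = 131.25
(1/8) * 200 = 25
New EstRTT = 131.25 + 25 = 156.25 ms -> 156.25 ms (2 dp)

156.25


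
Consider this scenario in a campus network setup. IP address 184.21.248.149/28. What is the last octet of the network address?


Given: IP = 184.21.248.149, prefix = /28
Subnet mask = 255.255.255.240
Last octet of IP: 149
Last octet of mask: 240
Network last octet = 149 AND 240 = 144

144


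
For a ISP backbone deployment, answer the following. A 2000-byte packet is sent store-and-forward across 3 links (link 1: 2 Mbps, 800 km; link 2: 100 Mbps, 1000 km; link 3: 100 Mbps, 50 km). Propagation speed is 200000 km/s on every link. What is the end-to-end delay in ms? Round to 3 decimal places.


Packet = 2000 bytes = 16000 bits. Store-and-forward: sum (t_trans + t_prop) per link.
Link 1: t_trans = 16000/(2*10^6) s = 8.0000 ms; t_prop = 800/200000 s = 4.0000 ms; subtotal = 12.0000 ms
Link 2: t_trans = 16000/(100*10^6) s = 0.1600 ms; t_prop = 1000/200000 s = 5.0000 ms; subtotal = 5.1600 ms
Link 3: t_trans = 16000/(100*10^6) s = 0.1600 ms; t_prop = 50/200000 s = 0.2500 ms; subtotal = 0.4100 ms
End-to-end = 12.0000 + 5.1600 + 0.4100 = 17.5700 ms -> 17.570 ms (3 dp)

17.570


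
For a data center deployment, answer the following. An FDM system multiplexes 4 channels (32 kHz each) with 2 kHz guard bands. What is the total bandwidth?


Given: 4 channels, 32 kHz each, guard = 2 kHz
Channel bandwidth = 4 * 32 = 128 kHz
Guard bands = 3 gaps * 2 kHz = 6 kHz
Total = 128 + 6 = 134 kHz

134


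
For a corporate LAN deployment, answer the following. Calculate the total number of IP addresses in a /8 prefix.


Given: CIDR prefix /8
Host bits = 32 - 8 = 24
Total addresses = 2^24 = 16777216

16777216


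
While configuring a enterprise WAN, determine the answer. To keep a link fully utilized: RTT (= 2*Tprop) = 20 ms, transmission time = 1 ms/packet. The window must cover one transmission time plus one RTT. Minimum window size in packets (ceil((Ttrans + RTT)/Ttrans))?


Given: Ttrans = 1 ms, RTT = 20 ms (= 2 * Tprop, Tprop = 10 ms)
Time until first ACK returns = Ttrans + RTT = 1 + 20 = 21 ms
Need W * Ttrans >= Ttrans + RTT  ->  W >= (Ttrans + RTT) / Ttrans
(Ttrans + RTT) / Ttrans = 21 / 1 = 21
W_min = ceil(21) = 21

21


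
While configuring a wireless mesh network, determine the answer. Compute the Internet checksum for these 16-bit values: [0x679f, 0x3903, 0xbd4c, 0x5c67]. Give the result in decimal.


Given words: [0x679f, 0x3903, 0xbd4c, 0x5c67]
Step 1: Sum all words
Raw sum = 26527 + 14595 + 48460 + 23655 = 113237
Step 2: Fold carry: (47701 + 1) = 47702
One's complement = ~47702 & 0xFFFF = 17833

17833


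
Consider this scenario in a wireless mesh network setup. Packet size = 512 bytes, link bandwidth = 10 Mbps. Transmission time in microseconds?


Given: packet = 512 bytes, bandwidth = 10 Mbps
Packet in bits = 512 * 8 = 4096 bits
Bandwidth = 10 * 10^6 = 10000000 bps
Time = 4096 / 10000000 seconds
Time in us = 4096 * 10^6 / 10000000 = 409.6

409.6


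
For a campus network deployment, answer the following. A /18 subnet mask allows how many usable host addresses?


Given: subnet mask /18
Host bits = 32 - 18 = 14
Total addresses = 2^14 = 16384
Usable hosts = 16384 - 2 (network + broadcast) = 16382

16382


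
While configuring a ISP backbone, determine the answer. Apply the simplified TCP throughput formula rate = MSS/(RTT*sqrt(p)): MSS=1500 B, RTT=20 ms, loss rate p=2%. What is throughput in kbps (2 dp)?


Given: MSS = 1500 bytes, RTT = 20 ms, loss = 2%
RTT in seconds = 20 / 1000 = 0.02
Loss rate = 2% = 0.02
sqrt(loss) = sqrt(0.02) = 0.141421356237
Throughput (bytes/s) = 1500 / (0.02 * 0.141421356237) = 530330.0859
Throughput (kbps) = 530330.0859 * 8 / 1000 = 4242.640687 -> 4242.64 kbps (2 dp)

4242.64


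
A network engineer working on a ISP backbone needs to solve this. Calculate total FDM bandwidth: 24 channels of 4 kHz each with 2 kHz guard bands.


Given: 24 channels, 4 kHz each, guard = 2 kHz
Channel bandwidth = 24 * 4 = 96 kHz
Guard bands = 23 gaps * 2 kHz = 46 kHz
Total = 96 + 46 = 142 kHz

142


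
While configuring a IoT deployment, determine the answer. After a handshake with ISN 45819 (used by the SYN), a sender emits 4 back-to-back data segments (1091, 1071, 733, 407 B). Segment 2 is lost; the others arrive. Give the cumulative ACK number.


SYN uses sequence number 45819; first data byte = ISN + 1 = 45820.
Segment 1: SEQ = 45820, len = 1091 B, covers [45820, 46910]
Segment 2: SEQ = 46911, len = 1071 B, covers [46911, 47981] [LOST]
Segment 3: SEQ = 47982, len = 733 B, covers [47982, 48714]
Segment 4: SEQ = 48715, len = 407 B, covers [48715, 49121]
In-order data received: bytes [45820, 46910] (segments 1..1).
Segment 2 missing -> gap begins at byte 46911; later segments buffered out of order.
Cumulative ACK = next expected in-order byte = 45820 + 1091 = 46911

46911


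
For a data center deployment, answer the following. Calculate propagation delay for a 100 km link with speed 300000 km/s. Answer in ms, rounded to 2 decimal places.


Given: distance = 100 km, speed = 300000 km/s
Delay = distance / speed = 100 / 300000 seconds
Delay in ms = 100 * 1000 / 300000
Delay = 0.3333 ms
Rounded to 2 dp = 0.33 ms

0.33


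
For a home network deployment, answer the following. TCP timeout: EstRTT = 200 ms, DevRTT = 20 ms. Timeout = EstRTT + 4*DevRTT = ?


Given: EstRTT = 200 ms, DevRTT = 20 ms
Timeout = EstRTT + 4 * DevRTT
4 * DevRTT = 4 * 20 = 80
Timeout = 200 + 80 = 280 ms

280


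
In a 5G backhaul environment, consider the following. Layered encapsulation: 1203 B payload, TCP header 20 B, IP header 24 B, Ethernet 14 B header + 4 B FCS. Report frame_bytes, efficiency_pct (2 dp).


TCP segment = 1203 + 20 = 1223 B
IP packet = 1223 + 24 = 1247 B
Ethernet frame = 1247 + 14 + 4 = 1265 B
Efficiency = app / frame = 1203 / 1265 = 0.950988 = 95.0988% -> 95.10% (2 dp)

1265, 95.10


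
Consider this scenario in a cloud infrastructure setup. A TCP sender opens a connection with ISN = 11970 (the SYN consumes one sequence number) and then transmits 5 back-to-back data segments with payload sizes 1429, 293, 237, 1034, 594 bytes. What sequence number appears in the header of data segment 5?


The SYN occupies sequence number ISN = 11970, so the first data byte is ISN + 1 = 11971.
SEQ of data segment i = (ISN + 1) + sum of payload sizes of segments 1..i-1.
Segment 1: SEQ = 11971, payload = 1429 bytes
Segment 2: SEQ = 13400, payload = 293 bytes
Segment 3: SEQ = 13693, payload = 237 bytes
Segment 4: SEQ = 13930, payload = 1034 bytes
Segment 5: SEQ = 14964, payload = 594 bytes
SEQ of segment 5 = 11971 + 1429 + 293 + 237 + 1034 = 14964

14964


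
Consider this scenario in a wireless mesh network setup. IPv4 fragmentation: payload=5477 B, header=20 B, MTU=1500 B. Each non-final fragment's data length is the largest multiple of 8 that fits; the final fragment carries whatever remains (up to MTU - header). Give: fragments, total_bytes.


Max data per non-final fragment = floor((MTU - header)/8)*8 = floor((1500 - 20)/8)*8 = floor(1480/8)*8 = 1480 B
Final fragment needs no 8-byte alignment: it can carry up to MTU - header = 1480 B
Non-final fragments needed = ceil((payload - 1480) / 1480) = ceil(3997/1480) = ceil(2.7007) = 3
Number of fragments = 3 + 1 = 4
Fragment sizes (data): 3 * 1480 B + 1037 B (last, 1037 <= 1480 OK)
Total bytes sent = payload + n_frags * header = 5477 + 4*20 = 5477 + 80 = 5557 B

4, 5557


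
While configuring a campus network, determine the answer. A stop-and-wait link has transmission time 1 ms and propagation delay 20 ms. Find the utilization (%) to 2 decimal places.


Given: Ttrans = 1 ms, Tprop = 20 ms
RTT = 2 * Tprop = 2 * 20 = 40 ms
U = Ttrans / (Ttrans + RTT)
U = 1 / (1 + 40)
U = 1 / 41 = 0.02439
U% = 2.44%

2.44


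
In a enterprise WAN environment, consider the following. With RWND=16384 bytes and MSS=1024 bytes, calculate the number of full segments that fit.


Given: RWND = 16384 bytes, MSS = 1024 bytes
Full segments = floor(RWND / MSS)
Full segments = floor(16384 / 1024)
Full segments = floor(16.0) = 16

16


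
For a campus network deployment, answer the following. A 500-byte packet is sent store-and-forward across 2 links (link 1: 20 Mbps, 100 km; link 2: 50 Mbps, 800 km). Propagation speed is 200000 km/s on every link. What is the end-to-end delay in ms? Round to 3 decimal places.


Packet = 500 bytes = 4000 bits. Store-and-forward: sum (t_trans + t_prop) per link.
Link 1: t_trans = 4000/(20*10^6) s = 0.2000 ms; t_prop = 100/200000 s = 0.5000 ms; subtotal = 0.7000 ms
Link 2: t_trans = 4000/(50*10^6) s = 0.0800 ms; t_prop = 800/200000 s = 4.0000 ms; subtotal = 4.0800 ms
End-to-end = 0.7000 + 4.0800 = 4.7800 ms -> 4.780 ms (3 dp)

4.780


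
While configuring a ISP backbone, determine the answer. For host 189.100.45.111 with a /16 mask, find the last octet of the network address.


Given: IP = 189.100.45.111, prefix = /16
Subnet mask = 255.255.0.0
Last octet of IP: 111
Last octet of mask: 0
Network last octet = 111 AND 0 = 0

0


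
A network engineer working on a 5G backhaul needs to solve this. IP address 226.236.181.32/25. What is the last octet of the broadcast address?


Given: IP = 226.236.181.32, prefix = /25
Host bits = 32 - 25 = 7
Network last octet = 32 AND mask = 0
Host part size = 2^7 - 1 = 127
Broadcast last octet = 0 OR 127 = 127

127


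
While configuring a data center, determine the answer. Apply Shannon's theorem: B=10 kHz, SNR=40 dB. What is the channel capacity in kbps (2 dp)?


Given: B = 10 kHz, SNR = 40 dB
SNR linear = 10^(40/10) = 10000
1 + SNR = 10001
log2(10001) = 13.2878566418
C = 10 * 1000 * 13.2878566418 = 132878.5664 bps
C = 132.878566 kbps -> 132.88 kbps (2 dp)

132.88


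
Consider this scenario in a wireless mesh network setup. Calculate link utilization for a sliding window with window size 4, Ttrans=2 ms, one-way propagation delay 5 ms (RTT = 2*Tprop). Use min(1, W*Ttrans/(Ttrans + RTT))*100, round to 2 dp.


Given: W = 4, Ttrans = 2 ms, RTT = 10 ms (= 2 * Tprop, Tprop = 5 ms)
Cycle time = Ttrans + RTT = 2 + 10 = 12 ms (first packet sent until its ACK returns)
W * Ttrans = 4 * 2 = 8 ms of sending per cycle
W * Ttrans / (Ttrans + RTT) = 8 / 12 = 0.666667
U = min(1, 0.666667) = 0.666667
U% = 66.67%

66.67


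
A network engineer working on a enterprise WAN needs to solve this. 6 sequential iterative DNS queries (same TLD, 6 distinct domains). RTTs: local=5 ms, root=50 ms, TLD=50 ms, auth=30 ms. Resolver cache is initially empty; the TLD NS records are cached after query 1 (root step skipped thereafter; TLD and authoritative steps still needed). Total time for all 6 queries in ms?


Lookup 1 (cold cache): local + root + TLD + auth = 5 + 50 + 50 + 30 = 135 ms
Lookups 2..6 (TLD NS cached -> skip root; new domain -> still ask TLD and auth): local + TLD + auth = 5 + 50 + 30 = 85 ms each
Remaining 5 lookups: 5 * 85 = 425 ms
Total = 135 + 425 = 560 ms

560


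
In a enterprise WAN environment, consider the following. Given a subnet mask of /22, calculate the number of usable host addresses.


Given: subnet mask /22
Host bits = 32 - 22 = 10
Total addresses = 2^10 = 1024
Usable hosts = 1024 - 2 (network + broadcast) = 1022

1022


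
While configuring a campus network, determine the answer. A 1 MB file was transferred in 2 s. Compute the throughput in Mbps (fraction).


Given: file = 1 MB, time = 2 s
File in Mb = 1 * 8 = 8 Mb
Throughput = 8 / 2 Mbps
Throughput = 4 Mbps

4


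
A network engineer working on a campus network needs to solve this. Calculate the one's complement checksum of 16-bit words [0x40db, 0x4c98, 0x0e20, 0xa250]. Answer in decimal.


Given words: [0x40db, 0x4c98, 0x0e20, 0xa250]
Step 1: Sum all words
Raw sum = 16603 + 19608 + 3616 + 41552 = 81379
Step 2: Fold carry: (15843 + 1) = 15844
One's complement = ~15844 & 0xFFFF = 49691

49691


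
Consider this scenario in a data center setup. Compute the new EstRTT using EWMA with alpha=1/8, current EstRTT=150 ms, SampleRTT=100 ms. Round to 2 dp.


Given: EstRTT = 150 ms, SampleRTT = 100 ms, alpha = 1/8
New EstRTT = (1 - alpha) * EstRTT + alpha * SampleRTT
(7/8) * 150 = 131.25
(1/8) * 100 = 12.5
New EstRTT = 131.25 + 12.5 = 143.75 ms -> 143.75 ms (2 dp)

143.75


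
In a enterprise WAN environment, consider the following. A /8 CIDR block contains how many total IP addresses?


Given: CIDR prefix /8
Host bits = 32 - 8 = 24
Total addresses = 2^24 = 16777216

16777216


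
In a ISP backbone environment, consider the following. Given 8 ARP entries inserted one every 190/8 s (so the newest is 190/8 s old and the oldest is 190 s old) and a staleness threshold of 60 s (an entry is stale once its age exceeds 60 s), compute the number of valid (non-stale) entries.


Ages are k * 190/8 s for k = 1..8 (spacing = 23.7500 s).
Entry k is valid iff k * 190/8 <= 60 iff k <= 8 * 60 / 190 = 2.5263
n_valid = floor(2.5263) = 2
(n_stale = 8 - 2 = 6)

2


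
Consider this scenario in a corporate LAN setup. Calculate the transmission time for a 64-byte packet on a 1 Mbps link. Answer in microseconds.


Given: packet = 64 bytes, bandwidth = 1 Mbps
Packet in bits = 64 * 8 = 512 bits
Bandwidth = 1 * 10^6 = 1000000 bps
Time = 512 / 1000000 seconds
Time in us = 512 * 10^6 / 1000000 = 512

512


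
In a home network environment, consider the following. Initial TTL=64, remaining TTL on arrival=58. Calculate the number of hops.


Given: initial TTL = 64, received TTL = 58
Hops = initial TTL - received TTL
Hops = 64 - 58 = 6

6


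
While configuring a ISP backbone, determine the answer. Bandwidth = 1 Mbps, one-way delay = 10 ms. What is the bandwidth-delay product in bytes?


Given: bandwidth = 1 Mbps, delay = 10 ms
BDP in bits = 1 * 10^6 * 10 / 1000
BDP in bits = 10000
BDP in bytes = 10000 / 8 = 1250

1250
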